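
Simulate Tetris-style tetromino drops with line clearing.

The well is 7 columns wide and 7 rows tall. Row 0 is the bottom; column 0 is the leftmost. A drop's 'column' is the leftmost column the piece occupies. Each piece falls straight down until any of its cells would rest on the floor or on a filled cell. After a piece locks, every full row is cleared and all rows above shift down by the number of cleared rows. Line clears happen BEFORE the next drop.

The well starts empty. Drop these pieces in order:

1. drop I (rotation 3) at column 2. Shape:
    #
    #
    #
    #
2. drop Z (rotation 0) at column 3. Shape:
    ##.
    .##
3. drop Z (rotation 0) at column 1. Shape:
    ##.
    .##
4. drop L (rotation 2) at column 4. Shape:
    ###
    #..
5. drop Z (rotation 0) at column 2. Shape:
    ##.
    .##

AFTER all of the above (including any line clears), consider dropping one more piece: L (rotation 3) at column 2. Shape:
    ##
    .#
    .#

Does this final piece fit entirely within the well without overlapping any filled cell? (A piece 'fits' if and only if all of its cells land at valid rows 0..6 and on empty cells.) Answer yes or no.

Answer: no

Derivation:
Drop 1: I rot3 at col 2 lands with bottom-row=0; cleared 0 line(s) (total 0); column heights now [0 0 4 0 0 0 0], max=4
Drop 2: Z rot0 at col 3 lands with bottom-row=0; cleared 0 line(s) (total 0); column heights now [0 0 4 2 2 1 0], max=4
Drop 3: Z rot0 at col 1 lands with bottom-row=4; cleared 0 line(s) (total 0); column heights now [0 6 6 5 2 1 0], max=6
Drop 4: L rot2 at col 4 lands with bottom-row=2; cleared 0 line(s) (total 0); column heights now [0 6 6 5 4 4 4], max=6
Drop 5: Z rot0 at col 2 lands with bottom-row=5; cleared 0 line(s) (total 0); column heights now [0 6 7 7 6 4 4], max=7
Test piece L rot3 at col 2 (width 2): heights before test = [0 6 7 7 6 4 4]; fits = False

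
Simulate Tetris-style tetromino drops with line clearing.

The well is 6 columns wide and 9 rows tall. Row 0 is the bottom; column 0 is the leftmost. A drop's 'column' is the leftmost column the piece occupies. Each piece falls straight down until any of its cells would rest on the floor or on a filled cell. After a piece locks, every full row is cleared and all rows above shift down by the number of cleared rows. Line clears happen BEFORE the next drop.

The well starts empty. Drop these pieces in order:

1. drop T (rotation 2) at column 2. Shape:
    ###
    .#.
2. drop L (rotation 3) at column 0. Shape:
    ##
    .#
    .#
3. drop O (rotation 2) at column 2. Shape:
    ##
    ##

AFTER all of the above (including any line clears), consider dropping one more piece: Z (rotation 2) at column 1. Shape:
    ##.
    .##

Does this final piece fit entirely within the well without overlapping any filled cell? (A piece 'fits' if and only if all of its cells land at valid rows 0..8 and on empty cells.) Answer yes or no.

Answer: yes

Derivation:
Drop 1: T rot2 at col 2 lands with bottom-row=0; cleared 0 line(s) (total 0); column heights now [0 0 2 2 2 0], max=2
Drop 2: L rot3 at col 0 lands with bottom-row=0; cleared 0 line(s) (total 0); column heights now [3 3 2 2 2 0], max=3
Drop 3: O rot2 at col 2 lands with bottom-row=2; cleared 0 line(s) (total 0); column heights now [3 3 4 4 2 0], max=4
Test piece Z rot2 at col 1 (width 3): heights before test = [3 3 4 4 2 0]; fits = True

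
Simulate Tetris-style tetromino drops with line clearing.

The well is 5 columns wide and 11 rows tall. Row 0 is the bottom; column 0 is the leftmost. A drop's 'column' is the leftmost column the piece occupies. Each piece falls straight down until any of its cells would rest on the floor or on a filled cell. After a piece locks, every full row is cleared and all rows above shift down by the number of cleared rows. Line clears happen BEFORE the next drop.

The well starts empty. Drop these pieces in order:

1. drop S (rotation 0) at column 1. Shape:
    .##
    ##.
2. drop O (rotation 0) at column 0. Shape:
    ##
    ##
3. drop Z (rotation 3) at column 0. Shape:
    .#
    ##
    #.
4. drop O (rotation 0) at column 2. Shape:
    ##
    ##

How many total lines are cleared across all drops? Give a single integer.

Answer: 0

Derivation:
Drop 1: S rot0 at col 1 lands with bottom-row=0; cleared 0 line(s) (total 0); column heights now [0 1 2 2 0], max=2
Drop 2: O rot0 at col 0 lands with bottom-row=1; cleared 0 line(s) (total 0); column heights now [3 3 2 2 0], max=3
Drop 3: Z rot3 at col 0 lands with bottom-row=3; cleared 0 line(s) (total 0); column heights now [5 6 2 2 0], max=6
Drop 4: O rot0 at col 2 lands with bottom-row=2; cleared 0 line(s) (total 0); column heights now [5 6 4 4 0], max=6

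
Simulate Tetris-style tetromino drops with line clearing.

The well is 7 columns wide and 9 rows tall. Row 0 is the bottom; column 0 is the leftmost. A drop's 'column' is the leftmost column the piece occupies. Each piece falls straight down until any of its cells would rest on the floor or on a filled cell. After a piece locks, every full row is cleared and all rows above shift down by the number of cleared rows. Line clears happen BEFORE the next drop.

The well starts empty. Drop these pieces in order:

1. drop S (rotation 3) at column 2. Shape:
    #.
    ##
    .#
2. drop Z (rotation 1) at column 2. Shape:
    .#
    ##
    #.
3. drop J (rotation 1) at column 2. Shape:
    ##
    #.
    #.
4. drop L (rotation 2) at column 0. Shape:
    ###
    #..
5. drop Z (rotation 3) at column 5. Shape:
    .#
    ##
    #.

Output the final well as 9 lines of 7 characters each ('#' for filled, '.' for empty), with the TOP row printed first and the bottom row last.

Answer: ###....
#.##...
..#....
..##...
..##...
..#....
..#...#
..##.##
...#.#.

Derivation:
Drop 1: S rot3 at col 2 lands with bottom-row=0; cleared 0 line(s) (total 0); column heights now [0 0 3 2 0 0 0], max=3
Drop 2: Z rot1 at col 2 lands with bottom-row=3; cleared 0 line(s) (total 0); column heights now [0 0 5 6 0 0 0], max=6
Drop 3: J rot1 at col 2 lands with bottom-row=5; cleared 0 line(s) (total 0); column heights now [0 0 8 8 0 0 0], max=8
Drop 4: L rot2 at col 0 lands with bottom-row=7; cleared 0 line(s) (total 0); column heights now [9 9 9 8 0 0 0], max=9
Drop 5: Z rot3 at col 5 lands with bottom-row=0; cleared 0 line(s) (total 0); column heights now [9 9 9 8 0 2 3], max=9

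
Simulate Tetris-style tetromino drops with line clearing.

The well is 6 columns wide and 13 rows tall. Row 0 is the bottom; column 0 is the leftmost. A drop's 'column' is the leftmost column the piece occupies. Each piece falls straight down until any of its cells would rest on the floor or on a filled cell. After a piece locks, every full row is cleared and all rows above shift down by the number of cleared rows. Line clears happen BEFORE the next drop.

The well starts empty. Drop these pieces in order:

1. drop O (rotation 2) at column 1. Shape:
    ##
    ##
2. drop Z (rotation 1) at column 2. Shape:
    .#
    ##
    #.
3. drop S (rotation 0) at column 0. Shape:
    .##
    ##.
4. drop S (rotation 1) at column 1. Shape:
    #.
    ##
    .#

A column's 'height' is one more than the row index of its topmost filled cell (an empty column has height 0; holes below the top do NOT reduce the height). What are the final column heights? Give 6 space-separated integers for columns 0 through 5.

Drop 1: O rot2 at col 1 lands with bottom-row=0; cleared 0 line(s) (total 0); column heights now [0 2 2 0 0 0], max=2
Drop 2: Z rot1 at col 2 lands with bottom-row=2; cleared 0 line(s) (total 0); column heights now [0 2 4 5 0 0], max=5
Drop 3: S rot0 at col 0 lands with bottom-row=3; cleared 0 line(s) (total 0); column heights now [4 5 5 5 0 0], max=5
Drop 4: S rot1 at col 1 lands with bottom-row=5; cleared 0 line(s) (total 0); column heights now [4 8 7 5 0 0], max=8

Answer: 4 8 7 5 0 0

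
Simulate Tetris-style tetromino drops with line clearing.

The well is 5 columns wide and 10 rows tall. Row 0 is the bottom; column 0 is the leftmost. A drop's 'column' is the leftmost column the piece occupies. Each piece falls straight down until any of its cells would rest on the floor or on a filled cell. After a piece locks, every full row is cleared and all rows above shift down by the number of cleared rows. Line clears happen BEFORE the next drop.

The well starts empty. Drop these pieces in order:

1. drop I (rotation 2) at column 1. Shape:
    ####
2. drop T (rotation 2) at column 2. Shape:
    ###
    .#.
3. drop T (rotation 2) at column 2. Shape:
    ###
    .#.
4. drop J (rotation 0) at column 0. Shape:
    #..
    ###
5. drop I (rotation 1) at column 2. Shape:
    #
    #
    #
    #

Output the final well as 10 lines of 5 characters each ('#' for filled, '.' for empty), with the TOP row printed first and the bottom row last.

Drop 1: I rot2 at col 1 lands with bottom-row=0; cleared 0 line(s) (total 0); column heights now [0 1 1 1 1], max=1
Drop 2: T rot2 at col 2 lands with bottom-row=1; cleared 0 line(s) (total 0); column heights now [0 1 3 3 3], max=3
Drop 3: T rot2 at col 2 lands with bottom-row=3; cleared 0 line(s) (total 0); column heights now [0 1 5 5 5], max=5
Drop 4: J rot0 at col 0 lands with bottom-row=5; cleared 0 line(s) (total 0); column heights now [7 6 6 5 5], max=7
Drop 5: I rot1 at col 2 lands with bottom-row=6; cleared 0 line(s) (total 0); column heights now [7 6 10 5 5], max=10

Answer: ..#..
..#..
..#..
#.#..
###..
..###
...#.
..###
...#.
.####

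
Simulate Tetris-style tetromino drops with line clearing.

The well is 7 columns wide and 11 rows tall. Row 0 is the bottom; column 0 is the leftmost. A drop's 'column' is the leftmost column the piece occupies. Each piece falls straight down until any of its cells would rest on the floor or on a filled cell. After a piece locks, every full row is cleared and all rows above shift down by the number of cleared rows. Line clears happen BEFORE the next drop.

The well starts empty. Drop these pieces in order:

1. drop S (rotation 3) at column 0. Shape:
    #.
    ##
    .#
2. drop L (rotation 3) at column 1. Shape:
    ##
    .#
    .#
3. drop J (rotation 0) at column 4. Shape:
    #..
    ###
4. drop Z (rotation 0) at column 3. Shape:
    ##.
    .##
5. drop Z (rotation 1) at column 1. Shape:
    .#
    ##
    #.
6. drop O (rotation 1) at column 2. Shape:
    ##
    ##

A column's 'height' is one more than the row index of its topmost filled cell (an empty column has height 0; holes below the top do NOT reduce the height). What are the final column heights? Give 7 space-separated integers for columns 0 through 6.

Answer: 3 5 8 8 4 3 1

Derivation:
Drop 1: S rot3 at col 0 lands with bottom-row=0; cleared 0 line(s) (total 0); column heights now [3 2 0 0 0 0 0], max=3
Drop 2: L rot3 at col 1 lands with bottom-row=0; cleared 0 line(s) (total 0); column heights now [3 3 3 0 0 0 0], max=3
Drop 3: J rot0 at col 4 lands with bottom-row=0; cleared 0 line(s) (total 0); column heights now [3 3 3 0 2 1 1], max=3
Drop 4: Z rot0 at col 3 lands with bottom-row=2; cleared 0 line(s) (total 0); column heights now [3 3 3 4 4 3 1], max=4
Drop 5: Z rot1 at col 1 lands with bottom-row=3; cleared 0 line(s) (total 0); column heights now [3 5 6 4 4 3 1], max=6
Drop 6: O rot1 at col 2 lands with bottom-row=6; cleared 0 line(s) (total 0); column heights now [3 5 8 8 4 3 1], max=8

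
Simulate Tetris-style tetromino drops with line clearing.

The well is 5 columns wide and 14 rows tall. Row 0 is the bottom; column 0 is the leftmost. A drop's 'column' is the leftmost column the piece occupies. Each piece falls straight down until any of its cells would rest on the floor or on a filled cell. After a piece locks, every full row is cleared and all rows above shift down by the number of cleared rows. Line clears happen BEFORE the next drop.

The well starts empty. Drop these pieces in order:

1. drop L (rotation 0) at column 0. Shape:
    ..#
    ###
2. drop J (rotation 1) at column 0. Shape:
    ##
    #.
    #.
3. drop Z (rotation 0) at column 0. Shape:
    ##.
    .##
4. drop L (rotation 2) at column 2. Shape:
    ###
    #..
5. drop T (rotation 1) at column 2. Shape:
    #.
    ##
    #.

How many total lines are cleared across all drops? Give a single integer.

Drop 1: L rot0 at col 0 lands with bottom-row=0; cleared 0 line(s) (total 0); column heights now [1 1 2 0 0], max=2
Drop 2: J rot1 at col 0 lands with bottom-row=1; cleared 0 line(s) (total 0); column heights now [4 4 2 0 0], max=4
Drop 3: Z rot0 at col 0 lands with bottom-row=4; cleared 0 line(s) (total 0); column heights now [6 6 5 0 0], max=6
Drop 4: L rot2 at col 2 lands with bottom-row=5; cleared 0 line(s) (total 0); column heights now [6 6 7 7 7], max=7
Drop 5: T rot1 at col 2 lands with bottom-row=7; cleared 0 line(s) (total 0); column heights now [6 6 10 9 7], max=10

Answer: 0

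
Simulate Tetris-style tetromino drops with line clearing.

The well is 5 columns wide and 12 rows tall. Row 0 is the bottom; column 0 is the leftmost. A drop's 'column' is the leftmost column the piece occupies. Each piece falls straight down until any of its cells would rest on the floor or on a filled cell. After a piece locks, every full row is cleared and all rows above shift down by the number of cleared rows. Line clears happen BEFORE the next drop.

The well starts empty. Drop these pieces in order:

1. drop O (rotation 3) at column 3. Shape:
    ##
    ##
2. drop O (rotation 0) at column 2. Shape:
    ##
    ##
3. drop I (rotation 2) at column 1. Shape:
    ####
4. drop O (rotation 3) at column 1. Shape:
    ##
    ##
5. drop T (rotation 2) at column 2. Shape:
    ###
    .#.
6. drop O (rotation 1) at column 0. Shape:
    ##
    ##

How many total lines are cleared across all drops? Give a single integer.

Answer: 1

Derivation:
Drop 1: O rot3 at col 3 lands with bottom-row=0; cleared 0 line(s) (total 0); column heights now [0 0 0 2 2], max=2
Drop 2: O rot0 at col 2 lands with bottom-row=2; cleared 0 line(s) (total 0); column heights now [0 0 4 4 2], max=4
Drop 3: I rot2 at col 1 lands with bottom-row=4; cleared 0 line(s) (total 0); column heights now [0 5 5 5 5], max=5
Drop 4: O rot3 at col 1 lands with bottom-row=5; cleared 0 line(s) (total 0); column heights now [0 7 7 5 5], max=7
Drop 5: T rot2 at col 2 lands with bottom-row=6; cleared 0 line(s) (total 0); column heights now [0 7 8 8 8], max=8
Drop 6: O rot1 at col 0 lands with bottom-row=7; cleared 1 line(s) (total 1); column heights now [8 8 7 7 5], max=8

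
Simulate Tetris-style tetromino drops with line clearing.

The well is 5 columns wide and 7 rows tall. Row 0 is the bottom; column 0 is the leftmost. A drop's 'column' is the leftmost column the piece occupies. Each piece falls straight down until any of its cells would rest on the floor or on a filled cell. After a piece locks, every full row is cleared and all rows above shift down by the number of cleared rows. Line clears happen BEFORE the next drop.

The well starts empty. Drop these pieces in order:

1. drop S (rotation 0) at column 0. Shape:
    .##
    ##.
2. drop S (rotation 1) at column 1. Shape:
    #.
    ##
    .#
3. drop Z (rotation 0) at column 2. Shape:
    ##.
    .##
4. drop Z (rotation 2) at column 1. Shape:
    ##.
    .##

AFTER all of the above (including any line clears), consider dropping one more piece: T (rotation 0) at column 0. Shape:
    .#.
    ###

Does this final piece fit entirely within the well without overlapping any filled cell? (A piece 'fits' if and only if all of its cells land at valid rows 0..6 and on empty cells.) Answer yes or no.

Answer: no

Derivation:
Drop 1: S rot0 at col 0 lands with bottom-row=0; cleared 0 line(s) (total 0); column heights now [1 2 2 0 0], max=2
Drop 2: S rot1 at col 1 lands with bottom-row=2; cleared 0 line(s) (total 0); column heights now [1 5 4 0 0], max=5
Drop 3: Z rot0 at col 2 lands with bottom-row=3; cleared 0 line(s) (total 0); column heights now [1 5 5 5 4], max=5
Drop 4: Z rot2 at col 1 lands with bottom-row=5; cleared 0 line(s) (total 0); column heights now [1 7 7 6 4], max=7
Test piece T rot0 at col 0 (width 3): heights before test = [1 7 7 6 4]; fits = False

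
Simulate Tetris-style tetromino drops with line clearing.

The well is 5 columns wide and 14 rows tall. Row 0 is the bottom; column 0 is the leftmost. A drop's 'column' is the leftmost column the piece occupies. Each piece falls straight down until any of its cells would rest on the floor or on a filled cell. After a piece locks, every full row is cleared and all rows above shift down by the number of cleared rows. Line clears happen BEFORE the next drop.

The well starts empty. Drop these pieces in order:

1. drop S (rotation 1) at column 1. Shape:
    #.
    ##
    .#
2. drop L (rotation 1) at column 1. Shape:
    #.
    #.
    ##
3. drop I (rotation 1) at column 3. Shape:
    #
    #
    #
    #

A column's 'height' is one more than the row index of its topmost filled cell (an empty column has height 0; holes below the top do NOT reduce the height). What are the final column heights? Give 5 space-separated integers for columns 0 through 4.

Answer: 0 6 4 4 0

Derivation:
Drop 1: S rot1 at col 1 lands with bottom-row=0; cleared 0 line(s) (total 0); column heights now [0 3 2 0 0], max=3
Drop 2: L rot1 at col 1 lands with bottom-row=3; cleared 0 line(s) (total 0); column heights now [0 6 4 0 0], max=6
Drop 3: I rot1 at col 3 lands with bottom-row=0; cleared 0 line(s) (total 0); column heights now [0 6 4 4 0], max=6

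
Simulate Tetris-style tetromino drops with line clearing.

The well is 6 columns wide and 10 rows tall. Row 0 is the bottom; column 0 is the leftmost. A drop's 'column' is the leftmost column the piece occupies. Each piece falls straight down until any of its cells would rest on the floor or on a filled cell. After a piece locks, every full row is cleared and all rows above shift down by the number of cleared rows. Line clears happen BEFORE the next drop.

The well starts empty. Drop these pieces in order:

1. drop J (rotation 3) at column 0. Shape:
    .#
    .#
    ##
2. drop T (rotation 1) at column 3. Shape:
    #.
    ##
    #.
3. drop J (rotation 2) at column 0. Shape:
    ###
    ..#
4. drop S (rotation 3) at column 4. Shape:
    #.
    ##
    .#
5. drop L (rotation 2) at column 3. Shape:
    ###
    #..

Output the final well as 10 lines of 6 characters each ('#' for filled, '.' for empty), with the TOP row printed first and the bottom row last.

Drop 1: J rot3 at col 0 lands with bottom-row=0; cleared 0 line(s) (total 0); column heights now [1 3 0 0 0 0], max=3
Drop 2: T rot1 at col 3 lands with bottom-row=0; cleared 0 line(s) (total 0); column heights now [1 3 0 3 2 0], max=3
Drop 3: J rot2 at col 0 lands with bottom-row=2; cleared 0 line(s) (total 0); column heights now [4 4 4 3 2 0], max=4
Drop 4: S rot3 at col 4 lands with bottom-row=1; cleared 0 line(s) (total 0); column heights now [4 4 4 3 4 3], max=4
Drop 5: L rot2 at col 3 lands with bottom-row=3; cleared 0 line(s) (total 0); column heights now [4 4 4 5 5 5], max=5

Answer: ......
......
......
......
......
...###
#####.
.#####
.#.###
##.#..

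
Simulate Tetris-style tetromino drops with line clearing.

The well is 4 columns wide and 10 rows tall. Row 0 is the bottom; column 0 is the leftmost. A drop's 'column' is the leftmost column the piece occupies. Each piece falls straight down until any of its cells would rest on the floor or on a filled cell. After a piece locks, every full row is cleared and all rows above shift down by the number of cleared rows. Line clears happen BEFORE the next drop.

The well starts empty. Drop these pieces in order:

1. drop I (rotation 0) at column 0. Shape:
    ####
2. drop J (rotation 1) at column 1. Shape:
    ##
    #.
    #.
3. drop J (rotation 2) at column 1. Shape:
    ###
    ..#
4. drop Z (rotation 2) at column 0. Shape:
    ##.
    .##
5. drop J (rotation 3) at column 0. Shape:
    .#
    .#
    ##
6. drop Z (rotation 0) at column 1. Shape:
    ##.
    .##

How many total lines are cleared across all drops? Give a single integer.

Answer: 1

Derivation:
Drop 1: I rot0 at col 0 lands with bottom-row=0; cleared 1 line(s) (total 1); column heights now [0 0 0 0], max=0
Drop 2: J rot1 at col 1 lands with bottom-row=0; cleared 0 line(s) (total 1); column heights now [0 3 3 0], max=3
Drop 3: J rot2 at col 1 lands with bottom-row=2; cleared 0 line(s) (total 1); column heights now [0 4 4 4], max=4
Drop 4: Z rot2 at col 0 lands with bottom-row=4; cleared 0 line(s) (total 1); column heights now [6 6 5 4], max=6
Drop 5: J rot3 at col 0 lands with bottom-row=6; cleared 0 line(s) (total 1); column heights now [7 9 5 4], max=9
Drop 6: Z rot0 at col 1 lands with bottom-row=8; cleared 0 line(s) (total 1); column heights now [7 10 10 9], max=10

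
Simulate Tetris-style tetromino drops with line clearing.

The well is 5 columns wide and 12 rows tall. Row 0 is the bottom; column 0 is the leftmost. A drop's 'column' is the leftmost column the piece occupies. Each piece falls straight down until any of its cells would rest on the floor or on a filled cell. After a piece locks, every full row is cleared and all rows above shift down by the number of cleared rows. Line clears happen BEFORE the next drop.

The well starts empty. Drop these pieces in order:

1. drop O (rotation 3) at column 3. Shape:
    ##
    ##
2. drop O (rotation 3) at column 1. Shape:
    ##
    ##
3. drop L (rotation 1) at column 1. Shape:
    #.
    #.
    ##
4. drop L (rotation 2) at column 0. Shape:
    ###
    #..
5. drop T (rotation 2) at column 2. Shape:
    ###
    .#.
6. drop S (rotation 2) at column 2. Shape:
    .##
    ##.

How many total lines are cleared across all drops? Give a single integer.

Answer: 0

Derivation:
Drop 1: O rot3 at col 3 lands with bottom-row=0; cleared 0 line(s) (total 0); column heights now [0 0 0 2 2], max=2
Drop 2: O rot3 at col 1 lands with bottom-row=0; cleared 0 line(s) (total 0); column heights now [0 2 2 2 2], max=2
Drop 3: L rot1 at col 1 lands with bottom-row=2; cleared 0 line(s) (total 0); column heights now [0 5 3 2 2], max=5
Drop 4: L rot2 at col 0 lands with bottom-row=4; cleared 0 line(s) (total 0); column heights now [6 6 6 2 2], max=6
Drop 5: T rot2 at col 2 lands with bottom-row=5; cleared 0 line(s) (total 0); column heights now [6 6 7 7 7], max=7
Drop 6: S rot2 at col 2 lands with bottom-row=7; cleared 0 line(s) (total 0); column heights now [6 6 8 9 9], max=9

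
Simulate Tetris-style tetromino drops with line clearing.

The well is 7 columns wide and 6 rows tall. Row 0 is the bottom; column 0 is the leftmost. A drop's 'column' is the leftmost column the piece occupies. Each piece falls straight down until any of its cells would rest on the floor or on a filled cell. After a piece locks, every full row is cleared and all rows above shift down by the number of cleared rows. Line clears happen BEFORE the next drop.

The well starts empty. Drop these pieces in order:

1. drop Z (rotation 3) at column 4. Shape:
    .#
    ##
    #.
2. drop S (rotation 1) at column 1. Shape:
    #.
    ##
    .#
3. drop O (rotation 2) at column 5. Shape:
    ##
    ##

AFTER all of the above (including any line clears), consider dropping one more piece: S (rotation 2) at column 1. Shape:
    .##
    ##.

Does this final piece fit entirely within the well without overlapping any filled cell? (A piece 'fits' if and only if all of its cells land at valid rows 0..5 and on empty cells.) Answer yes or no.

Answer: yes

Derivation:
Drop 1: Z rot3 at col 4 lands with bottom-row=0; cleared 0 line(s) (total 0); column heights now [0 0 0 0 2 3 0], max=3
Drop 2: S rot1 at col 1 lands with bottom-row=0; cleared 0 line(s) (total 0); column heights now [0 3 2 0 2 3 0], max=3
Drop 3: O rot2 at col 5 lands with bottom-row=3; cleared 0 line(s) (total 0); column heights now [0 3 2 0 2 5 5], max=5
Test piece S rot2 at col 1 (width 3): heights before test = [0 3 2 0 2 5 5]; fits = True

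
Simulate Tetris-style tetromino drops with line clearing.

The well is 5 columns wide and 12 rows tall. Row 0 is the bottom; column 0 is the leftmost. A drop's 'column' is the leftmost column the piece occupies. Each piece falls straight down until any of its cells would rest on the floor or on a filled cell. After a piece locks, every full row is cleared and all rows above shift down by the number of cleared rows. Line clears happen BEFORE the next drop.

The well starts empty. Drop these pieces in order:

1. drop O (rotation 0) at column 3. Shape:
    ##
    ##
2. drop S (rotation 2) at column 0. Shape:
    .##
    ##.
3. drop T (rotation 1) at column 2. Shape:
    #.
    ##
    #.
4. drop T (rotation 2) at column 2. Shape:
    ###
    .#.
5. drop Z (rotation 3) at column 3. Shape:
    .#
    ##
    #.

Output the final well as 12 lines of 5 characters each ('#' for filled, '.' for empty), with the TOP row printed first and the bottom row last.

Drop 1: O rot0 at col 3 lands with bottom-row=0; cleared 0 line(s) (total 0); column heights now [0 0 0 2 2], max=2
Drop 2: S rot2 at col 0 lands with bottom-row=0; cleared 0 line(s) (total 0); column heights now [1 2 2 2 2], max=2
Drop 3: T rot1 at col 2 lands with bottom-row=2; cleared 0 line(s) (total 0); column heights now [1 2 5 4 2], max=5
Drop 4: T rot2 at col 2 lands with bottom-row=4; cleared 0 line(s) (total 0); column heights now [1 2 6 6 6], max=6
Drop 5: Z rot3 at col 3 lands with bottom-row=6; cleared 0 line(s) (total 0); column heights now [1 2 6 8 9], max=9

Answer: .....
.....
.....
....#
...##
...#.
..###
..##.
..##.
..#..
.####
##.##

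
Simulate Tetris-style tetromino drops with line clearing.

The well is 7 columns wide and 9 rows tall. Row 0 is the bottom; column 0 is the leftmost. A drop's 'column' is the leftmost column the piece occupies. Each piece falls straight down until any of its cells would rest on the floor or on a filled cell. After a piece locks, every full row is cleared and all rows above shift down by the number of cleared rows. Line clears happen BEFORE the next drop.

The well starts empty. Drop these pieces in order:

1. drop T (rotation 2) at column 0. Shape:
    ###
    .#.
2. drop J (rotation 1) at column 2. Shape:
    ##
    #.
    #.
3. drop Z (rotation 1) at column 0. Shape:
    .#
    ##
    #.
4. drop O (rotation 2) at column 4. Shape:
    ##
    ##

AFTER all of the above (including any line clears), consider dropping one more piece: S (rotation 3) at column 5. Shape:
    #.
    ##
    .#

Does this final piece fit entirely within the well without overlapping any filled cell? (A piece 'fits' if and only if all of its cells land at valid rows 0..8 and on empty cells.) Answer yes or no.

Drop 1: T rot2 at col 0 lands with bottom-row=0; cleared 0 line(s) (total 0); column heights now [2 2 2 0 0 0 0], max=2
Drop 2: J rot1 at col 2 lands with bottom-row=2; cleared 0 line(s) (total 0); column heights now [2 2 5 5 0 0 0], max=5
Drop 3: Z rot1 at col 0 lands with bottom-row=2; cleared 0 line(s) (total 0); column heights now [4 5 5 5 0 0 0], max=5
Drop 4: O rot2 at col 4 lands with bottom-row=0; cleared 0 line(s) (total 0); column heights now [4 5 5 5 2 2 0], max=5
Test piece S rot3 at col 5 (width 2): heights before test = [4 5 5 5 2 2 0]; fits = True

Answer: yes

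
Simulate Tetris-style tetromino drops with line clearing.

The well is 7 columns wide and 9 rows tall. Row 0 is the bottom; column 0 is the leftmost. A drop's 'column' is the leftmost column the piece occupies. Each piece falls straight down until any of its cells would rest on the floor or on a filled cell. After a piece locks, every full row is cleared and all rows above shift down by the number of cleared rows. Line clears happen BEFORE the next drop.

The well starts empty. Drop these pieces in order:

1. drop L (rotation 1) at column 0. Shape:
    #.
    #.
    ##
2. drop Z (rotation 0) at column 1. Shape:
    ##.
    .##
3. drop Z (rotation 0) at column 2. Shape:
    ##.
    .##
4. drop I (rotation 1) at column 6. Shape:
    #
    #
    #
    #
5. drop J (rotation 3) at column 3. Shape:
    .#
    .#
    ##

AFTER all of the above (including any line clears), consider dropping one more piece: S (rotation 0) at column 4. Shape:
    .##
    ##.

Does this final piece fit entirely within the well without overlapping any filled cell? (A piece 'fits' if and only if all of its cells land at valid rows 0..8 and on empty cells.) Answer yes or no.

Answer: yes

Derivation:
Drop 1: L rot1 at col 0 lands with bottom-row=0; cleared 0 line(s) (total 0); column heights now [3 1 0 0 0 0 0], max=3
Drop 2: Z rot0 at col 1 lands with bottom-row=0; cleared 0 line(s) (total 0); column heights now [3 2 2 1 0 0 0], max=3
Drop 3: Z rot0 at col 2 lands with bottom-row=1; cleared 0 line(s) (total 0); column heights now [3 2 3 3 2 0 0], max=3
Drop 4: I rot1 at col 6 lands with bottom-row=0; cleared 0 line(s) (total 0); column heights now [3 2 3 3 2 0 4], max=4
Drop 5: J rot3 at col 3 lands with bottom-row=3; cleared 0 line(s) (total 0); column heights now [3 2 3 4 6 0 4], max=6
Test piece S rot0 at col 4 (width 3): heights before test = [3 2 3 4 6 0 4]; fits = True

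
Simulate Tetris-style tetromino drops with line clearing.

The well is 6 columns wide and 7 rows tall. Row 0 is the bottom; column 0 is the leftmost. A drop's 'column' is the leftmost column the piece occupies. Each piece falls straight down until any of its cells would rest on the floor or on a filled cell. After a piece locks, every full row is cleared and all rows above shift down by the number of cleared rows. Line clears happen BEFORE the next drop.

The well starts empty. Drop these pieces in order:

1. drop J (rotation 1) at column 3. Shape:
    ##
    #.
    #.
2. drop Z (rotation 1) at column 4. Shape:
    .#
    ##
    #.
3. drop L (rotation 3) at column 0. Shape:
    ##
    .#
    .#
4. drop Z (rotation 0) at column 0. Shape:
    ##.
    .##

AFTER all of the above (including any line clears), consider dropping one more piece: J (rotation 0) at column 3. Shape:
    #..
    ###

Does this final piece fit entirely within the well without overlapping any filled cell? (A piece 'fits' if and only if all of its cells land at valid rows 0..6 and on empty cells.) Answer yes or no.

Answer: no

Derivation:
Drop 1: J rot1 at col 3 lands with bottom-row=0; cleared 0 line(s) (total 0); column heights now [0 0 0 3 3 0], max=3
Drop 2: Z rot1 at col 4 lands with bottom-row=3; cleared 0 line(s) (total 0); column heights now [0 0 0 3 5 6], max=6
Drop 3: L rot3 at col 0 lands with bottom-row=0; cleared 0 line(s) (total 0); column heights now [3 3 0 3 5 6], max=6
Drop 4: Z rot0 at col 0 lands with bottom-row=3; cleared 0 line(s) (total 0); column heights now [5 5 4 3 5 6], max=6
Test piece J rot0 at col 3 (width 3): heights before test = [5 5 4 3 5 6]; fits = False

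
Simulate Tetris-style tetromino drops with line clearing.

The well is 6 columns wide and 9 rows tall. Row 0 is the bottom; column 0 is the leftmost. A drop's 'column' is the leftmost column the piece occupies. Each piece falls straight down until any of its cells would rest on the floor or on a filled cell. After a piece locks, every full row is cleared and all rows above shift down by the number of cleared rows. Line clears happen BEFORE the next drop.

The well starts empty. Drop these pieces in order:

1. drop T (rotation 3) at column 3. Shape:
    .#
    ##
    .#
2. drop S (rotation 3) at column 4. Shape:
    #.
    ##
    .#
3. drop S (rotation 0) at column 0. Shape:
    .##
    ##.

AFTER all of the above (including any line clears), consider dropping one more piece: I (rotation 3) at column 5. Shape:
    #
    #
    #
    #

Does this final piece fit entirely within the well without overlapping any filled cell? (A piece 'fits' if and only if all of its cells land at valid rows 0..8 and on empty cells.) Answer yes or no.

Answer: yes

Derivation:
Drop 1: T rot3 at col 3 lands with bottom-row=0; cleared 0 line(s) (total 0); column heights now [0 0 0 2 3 0], max=3
Drop 2: S rot3 at col 4 lands with bottom-row=2; cleared 0 line(s) (total 0); column heights now [0 0 0 2 5 4], max=5
Drop 3: S rot0 at col 0 lands with bottom-row=0; cleared 0 line(s) (total 0); column heights now [1 2 2 2 5 4], max=5
Test piece I rot3 at col 5 (width 1): heights before test = [1 2 2 2 5 4]; fits = True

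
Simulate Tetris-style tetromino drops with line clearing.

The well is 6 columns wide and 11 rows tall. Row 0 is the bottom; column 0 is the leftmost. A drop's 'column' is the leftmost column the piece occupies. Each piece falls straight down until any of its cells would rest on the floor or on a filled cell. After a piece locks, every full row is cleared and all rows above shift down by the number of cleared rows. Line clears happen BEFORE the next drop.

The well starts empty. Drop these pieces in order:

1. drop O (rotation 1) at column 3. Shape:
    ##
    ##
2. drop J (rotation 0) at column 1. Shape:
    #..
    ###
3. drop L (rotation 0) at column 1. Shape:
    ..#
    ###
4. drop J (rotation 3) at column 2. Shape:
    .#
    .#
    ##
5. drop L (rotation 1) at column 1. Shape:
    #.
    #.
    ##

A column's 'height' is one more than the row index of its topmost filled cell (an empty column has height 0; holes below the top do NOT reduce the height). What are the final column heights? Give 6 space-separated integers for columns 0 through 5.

Answer: 0 10 8 9 2 0

Derivation:
Drop 1: O rot1 at col 3 lands with bottom-row=0; cleared 0 line(s) (total 0); column heights now [0 0 0 2 2 0], max=2
Drop 2: J rot0 at col 1 lands with bottom-row=2; cleared 0 line(s) (total 0); column heights now [0 4 3 3 2 0], max=4
Drop 3: L rot0 at col 1 lands with bottom-row=4; cleared 0 line(s) (total 0); column heights now [0 5 5 6 2 0], max=6
Drop 4: J rot3 at col 2 lands with bottom-row=6; cleared 0 line(s) (total 0); column heights now [0 5 7 9 2 0], max=9
Drop 5: L rot1 at col 1 lands with bottom-row=7; cleared 0 line(s) (total 0); column heights now [0 10 8 9 2 0], max=10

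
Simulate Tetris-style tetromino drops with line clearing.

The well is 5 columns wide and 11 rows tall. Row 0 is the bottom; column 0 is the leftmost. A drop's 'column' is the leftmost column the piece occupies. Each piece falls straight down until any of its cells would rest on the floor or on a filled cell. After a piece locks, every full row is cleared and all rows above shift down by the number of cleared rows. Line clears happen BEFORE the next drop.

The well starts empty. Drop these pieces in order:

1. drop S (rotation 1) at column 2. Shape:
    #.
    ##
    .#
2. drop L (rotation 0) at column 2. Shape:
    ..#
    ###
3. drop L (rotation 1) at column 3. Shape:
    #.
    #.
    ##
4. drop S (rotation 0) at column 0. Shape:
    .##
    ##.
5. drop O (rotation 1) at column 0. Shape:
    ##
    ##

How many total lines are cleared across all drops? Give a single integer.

Answer: 1

Derivation:
Drop 1: S rot1 at col 2 lands with bottom-row=0; cleared 0 line(s) (total 0); column heights now [0 0 3 2 0], max=3
Drop 2: L rot0 at col 2 lands with bottom-row=3; cleared 0 line(s) (total 0); column heights now [0 0 4 4 5], max=5
Drop 3: L rot1 at col 3 lands with bottom-row=5; cleared 0 line(s) (total 0); column heights now [0 0 4 8 6], max=8
Drop 4: S rot0 at col 0 lands with bottom-row=3; cleared 1 line(s) (total 1); column heights now [0 4 4 7 5], max=7
Drop 5: O rot1 at col 0 lands with bottom-row=4; cleared 0 line(s) (total 1); column heights now [6 6 4 7 5], max=7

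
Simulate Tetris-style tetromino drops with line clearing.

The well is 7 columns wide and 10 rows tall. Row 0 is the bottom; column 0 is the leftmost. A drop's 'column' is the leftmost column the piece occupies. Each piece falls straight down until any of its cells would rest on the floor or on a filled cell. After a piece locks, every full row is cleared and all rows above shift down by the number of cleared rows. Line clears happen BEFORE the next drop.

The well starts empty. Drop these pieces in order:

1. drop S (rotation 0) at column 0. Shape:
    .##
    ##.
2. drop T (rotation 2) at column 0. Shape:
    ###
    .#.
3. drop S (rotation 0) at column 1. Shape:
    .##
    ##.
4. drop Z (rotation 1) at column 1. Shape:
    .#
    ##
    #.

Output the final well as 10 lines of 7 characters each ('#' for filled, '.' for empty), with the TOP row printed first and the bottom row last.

Answer: .......
.......
..#....
.##....
.###...
.##....
###....
.#.....
.##....
##.....

Derivation:
Drop 1: S rot0 at col 0 lands with bottom-row=0; cleared 0 line(s) (total 0); column heights now [1 2 2 0 0 0 0], max=2
Drop 2: T rot2 at col 0 lands with bottom-row=2; cleared 0 line(s) (total 0); column heights now [4 4 4 0 0 0 0], max=4
Drop 3: S rot0 at col 1 lands with bottom-row=4; cleared 0 line(s) (total 0); column heights now [4 5 6 6 0 0 0], max=6
Drop 4: Z rot1 at col 1 lands with bottom-row=5; cleared 0 line(s) (total 0); column heights now [4 7 8 6 0 0 0], max=8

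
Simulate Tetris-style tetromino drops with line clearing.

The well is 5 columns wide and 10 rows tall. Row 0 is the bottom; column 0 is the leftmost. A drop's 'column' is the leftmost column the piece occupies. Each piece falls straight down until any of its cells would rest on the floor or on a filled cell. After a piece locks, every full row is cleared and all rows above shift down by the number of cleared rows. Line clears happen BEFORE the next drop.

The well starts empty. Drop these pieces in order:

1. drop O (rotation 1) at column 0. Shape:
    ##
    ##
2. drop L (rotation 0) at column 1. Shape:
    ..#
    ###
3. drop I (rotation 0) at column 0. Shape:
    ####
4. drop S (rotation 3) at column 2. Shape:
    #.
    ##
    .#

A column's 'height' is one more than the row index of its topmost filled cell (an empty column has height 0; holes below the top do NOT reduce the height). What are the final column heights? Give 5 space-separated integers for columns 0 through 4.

Answer: 5 5 8 7 0

Derivation:
Drop 1: O rot1 at col 0 lands with bottom-row=0; cleared 0 line(s) (total 0); column heights now [2 2 0 0 0], max=2
Drop 2: L rot0 at col 1 lands with bottom-row=2; cleared 0 line(s) (total 0); column heights now [2 3 3 4 0], max=4
Drop 3: I rot0 at col 0 lands with bottom-row=4; cleared 0 line(s) (total 0); column heights now [5 5 5 5 0], max=5
Drop 4: S rot3 at col 2 lands with bottom-row=5; cleared 0 line(s) (total 0); column heights now [5 5 8 7 0], max=8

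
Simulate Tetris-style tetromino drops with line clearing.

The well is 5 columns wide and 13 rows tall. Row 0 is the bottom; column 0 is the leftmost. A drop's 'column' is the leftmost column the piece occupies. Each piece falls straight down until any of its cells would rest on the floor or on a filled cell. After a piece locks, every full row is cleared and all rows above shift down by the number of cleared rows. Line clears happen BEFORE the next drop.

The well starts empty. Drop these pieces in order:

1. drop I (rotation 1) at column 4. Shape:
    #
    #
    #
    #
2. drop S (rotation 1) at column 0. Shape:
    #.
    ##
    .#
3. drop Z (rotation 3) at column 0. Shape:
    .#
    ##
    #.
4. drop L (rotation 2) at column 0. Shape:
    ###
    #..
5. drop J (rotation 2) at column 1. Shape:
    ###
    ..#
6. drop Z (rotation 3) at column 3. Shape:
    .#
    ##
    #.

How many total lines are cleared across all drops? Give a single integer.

Drop 1: I rot1 at col 4 lands with bottom-row=0; cleared 0 line(s) (total 0); column heights now [0 0 0 0 4], max=4
Drop 2: S rot1 at col 0 lands with bottom-row=0; cleared 0 line(s) (total 0); column heights now [3 2 0 0 4], max=4
Drop 3: Z rot3 at col 0 lands with bottom-row=3; cleared 0 line(s) (total 0); column heights now [5 6 0 0 4], max=6
Drop 4: L rot2 at col 0 lands with bottom-row=5; cleared 0 line(s) (total 0); column heights now [7 7 7 0 4], max=7
Drop 5: J rot2 at col 1 lands with bottom-row=6; cleared 0 line(s) (total 0); column heights now [7 8 8 8 4], max=8
Drop 6: Z rot3 at col 3 lands with bottom-row=8; cleared 0 line(s) (total 0); column heights now [7 8 8 10 11], max=11

Answer: 0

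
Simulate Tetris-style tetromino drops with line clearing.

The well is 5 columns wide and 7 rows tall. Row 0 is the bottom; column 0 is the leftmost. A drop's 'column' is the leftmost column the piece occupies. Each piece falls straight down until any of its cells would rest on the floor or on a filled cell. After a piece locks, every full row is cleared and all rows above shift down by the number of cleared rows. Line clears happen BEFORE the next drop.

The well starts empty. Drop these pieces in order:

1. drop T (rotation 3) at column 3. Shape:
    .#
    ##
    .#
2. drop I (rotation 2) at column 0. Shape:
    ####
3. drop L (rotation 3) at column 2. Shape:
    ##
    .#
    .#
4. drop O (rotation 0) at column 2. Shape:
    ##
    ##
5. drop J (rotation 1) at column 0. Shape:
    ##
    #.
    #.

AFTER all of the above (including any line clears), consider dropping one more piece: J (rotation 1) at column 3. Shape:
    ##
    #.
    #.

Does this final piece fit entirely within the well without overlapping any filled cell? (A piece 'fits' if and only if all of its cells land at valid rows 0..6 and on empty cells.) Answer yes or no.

Answer: no

Derivation:
Drop 1: T rot3 at col 3 lands with bottom-row=0; cleared 0 line(s) (total 0); column heights now [0 0 0 2 3], max=3
Drop 2: I rot2 at col 0 lands with bottom-row=2; cleared 1 line(s) (total 1); column heights now [0 0 0 2 2], max=2
Drop 3: L rot3 at col 2 lands with bottom-row=2; cleared 0 line(s) (total 1); column heights now [0 0 5 5 2], max=5
Drop 4: O rot0 at col 2 lands with bottom-row=5; cleared 0 line(s) (total 1); column heights now [0 0 7 7 2], max=7
Drop 5: J rot1 at col 0 lands with bottom-row=0; cleared 0 line(s) (total 1); column heights now [3 3 7 7 2], max=7
Test piece J rot1 at col 3 (width 2): heights before test = [3 3 7 7 2]; fits = False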